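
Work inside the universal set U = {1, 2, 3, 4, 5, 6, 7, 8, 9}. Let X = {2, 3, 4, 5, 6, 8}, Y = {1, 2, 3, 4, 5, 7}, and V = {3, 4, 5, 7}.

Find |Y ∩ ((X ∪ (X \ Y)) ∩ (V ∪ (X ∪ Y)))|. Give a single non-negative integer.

X \ Y = {6, 8}
X ∪ (X \ Y) = {2, 3, 4, 5, 6, 8}
X ∪ Y = {1, 2, 3, 4, 5, 6, 7, 8}
V ∪ (X ∪ Y) = {1, 2, 3, 4, 5, 6, 7, 8}
(X ∪ (X \ Y)) ∩ (V ∪ (X ∪ Y)) = {2, 3, 4, 5, 6, 8}
Y ∩ ((X ∪ (X \ Y)) ∩ (V ∪ (X ∪ Y))) = {2, 3, 4, 5}
|Y ∩ ((X ∪ (X \ Y)) ∩ (V ∪ (X ∪ Y)))| = 4

4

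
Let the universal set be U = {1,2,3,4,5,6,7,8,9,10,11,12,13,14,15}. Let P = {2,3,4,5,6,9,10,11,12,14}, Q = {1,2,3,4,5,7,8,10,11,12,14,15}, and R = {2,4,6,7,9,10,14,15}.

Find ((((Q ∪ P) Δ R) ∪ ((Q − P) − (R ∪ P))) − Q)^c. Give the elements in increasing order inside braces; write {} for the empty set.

Q ∪ P = {1,2,3,4,5,6,7,8,9,10,11,12,14,15}
(Q ∪ P) Δ R = {1,3,5,8,11,12}
Q − P = {1,7,8,15}
R ∪ P = {2,3,4,5,6,7,9,10,11,12,14,15}
(Q − P) − (R ∪ P) = {1,8}
((Q ∪ P) Δ R) ∪ ((Q − P) − (R ∪ P)) = {1,3,5,8,11,12}
(((Q ∪ P) Δ R) ∪ ((Q − P) − (R ∪ P))) − Q = {}
((((Q ∪ P) Δ R) ∪ ((Q − P) − (R ∪ P))) − Q)^c = {1,2,3,4,5,6,7,8,9,10,11,12,13,14,15}

{1,2,3,4,5,6,7,8,9,10,11,12,13,14,15}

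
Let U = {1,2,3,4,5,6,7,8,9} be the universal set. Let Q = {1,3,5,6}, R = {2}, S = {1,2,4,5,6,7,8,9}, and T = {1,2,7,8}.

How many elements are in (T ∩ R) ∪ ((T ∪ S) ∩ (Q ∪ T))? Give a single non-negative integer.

6

T ∩ R = {2}
T ∪ S = {1,2,4,5,6,7,8,9}
Q ∪ T = {1,2,3,5,6,7,8}
(T ∪ S) ∩ (Q ∪ T) = {1,2,5,6,7,8}
(T ∩ R) ∪ ((T ∪ S) ∩ (Q ∪ T)) = {1,2,5,6,7,8}
|(T ∩ R) ∪ ((T ∪ S) ∩ (Q ∪ T))| = 6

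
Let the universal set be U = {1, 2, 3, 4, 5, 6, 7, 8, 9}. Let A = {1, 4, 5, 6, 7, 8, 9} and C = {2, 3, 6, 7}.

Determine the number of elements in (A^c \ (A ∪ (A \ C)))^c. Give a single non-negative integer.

7

A^c = {2, 3}
A \ C = {1, 4, 5, 8, 9}
A ∪ (A \ C) = {1, 4, 5, 6, 7, 8, 9}
A^c \ (A ∪ (A \ C)) = {2, 3}
(A^c \ (A ∪ (A \ C)))^c = {1, 4, 5, 6, 7, 8, 9}
|(A^c \ (A ∪ (A \ C)))^c| = 7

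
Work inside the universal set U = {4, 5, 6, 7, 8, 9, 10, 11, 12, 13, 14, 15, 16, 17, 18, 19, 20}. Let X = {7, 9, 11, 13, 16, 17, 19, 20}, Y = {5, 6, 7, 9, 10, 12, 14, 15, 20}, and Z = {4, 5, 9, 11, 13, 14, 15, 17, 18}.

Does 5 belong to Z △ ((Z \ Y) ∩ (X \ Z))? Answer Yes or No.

5 ∈ Z and 5 ∈ Y, so 5 ∉ Z \ Y
5 ∉ X and 5 ∈ Z, so 5 ∉ X \ Z
5 ∉ (Z \ Y) and 5 ∉ (X \ Z), so 5 ∉ (Z \ Y) ∩ (X \ Z)
5 ∈ Z and 5 ∉ ((Z \ Y) ∩ (X \ Z)), so 5 ∈ Z △ ((Z \ Y) ∩ (X \ Z))

Yes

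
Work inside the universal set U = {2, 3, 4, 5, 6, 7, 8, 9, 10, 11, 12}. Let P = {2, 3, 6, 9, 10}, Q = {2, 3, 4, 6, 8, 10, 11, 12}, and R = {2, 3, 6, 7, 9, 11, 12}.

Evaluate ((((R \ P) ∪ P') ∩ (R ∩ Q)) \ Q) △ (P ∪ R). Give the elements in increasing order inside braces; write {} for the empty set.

{2, 3, 6, 7, 9, 10, 11, 12}

R \ P = {7, 11, 12}
P' = {4, 5, 7, 8, 11, 12}
(R \ P) ∪ P' = {4, 5, 7, 8, 11, 12}
R ∩ Q = {2, 3, 6, 11, 12}
((R \ P) ∪ P') ∩ (R ∩ Q) = {11, 12}
(((R \ P) ∪ P') ∩ (R ∩ Q)) \ Q = {}
P ∪ R = {2, 3, 6, 7, 9, 10, 11, 12}
((((R \ P) ∪ P') ∩ (R ∩ Q)) \ Q) △ (P ∪ R) = {2, 3, 6, 7, 9, 10, 11, 12}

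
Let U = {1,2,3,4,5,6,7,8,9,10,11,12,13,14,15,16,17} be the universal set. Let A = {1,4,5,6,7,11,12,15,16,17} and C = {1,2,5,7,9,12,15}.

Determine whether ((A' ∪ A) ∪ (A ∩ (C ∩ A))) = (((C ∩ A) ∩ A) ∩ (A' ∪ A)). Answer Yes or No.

No

A' = {2,3,8,9,10,13,14}
A' ∪ A = {1,2,3,4,5,6,7,8,9,10,11,12,13,14,15,16,17}
C ∩ A = {1,5,7,12,15}
A ∩ (C ∩ A) = {1,5,7,12,15}
(A' ∪ A) ∪ (A ∩ (C ∩ A)) = {1,2,3,4,5,6,7,8,9,10,11,12,13,14,15,16,17}
(C ∩ A) ∩ A = {1,5,7,12,15}
((C ∩ A) ∩ A) ∩ (A' ∪ A) = {1,5,7,12,15}
2 ∈ (A' ∪ A) ∪ (A ∩ (C ∩ A)) but 2 ∉ ((C ∩ A) ∩ A) ∩ (A' ∪ A), so they differ.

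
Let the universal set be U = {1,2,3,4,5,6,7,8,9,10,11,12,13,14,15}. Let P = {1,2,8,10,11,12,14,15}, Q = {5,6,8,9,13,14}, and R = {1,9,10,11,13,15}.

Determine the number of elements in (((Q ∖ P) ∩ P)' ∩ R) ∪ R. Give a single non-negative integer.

6

Q ∖ P = {5,6,9,13}
(Q ∖ P) ∩ P = {}
((Q ∖ P) ∩ P)' = {1,2,3,4,5,6,7,8,9,10,11,12,13,14,15}
((Q ∖ P) ∩ P)' ∩ R = {1,9,10,11,13,15}
(((Q ∖ P) ∩ P)' ∩ R) ∪ R = {1,9,10,11,13,15}
|(((Q ∖ P) ∩ P)' ∩ R) ∪ R| = 6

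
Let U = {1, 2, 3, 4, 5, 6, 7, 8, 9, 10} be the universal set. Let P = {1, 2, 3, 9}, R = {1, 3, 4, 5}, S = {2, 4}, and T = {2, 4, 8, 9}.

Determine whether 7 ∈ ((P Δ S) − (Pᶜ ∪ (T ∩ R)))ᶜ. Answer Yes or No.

Yes

7 ∉ P and 7 ∉ S, so 7 ∉ P Δ S
7 ∉ P, so 7 ∈ Pᶜ
7 ∉ T and 7 ∉ R, so 7 ∉ T ∩ R
7 ∈ Pᶜ and 7 ∉ (T ∩ R), so 7 ∈ Pᶜ ∪ (T ∩ R)
7 ∉ (P Δ S) and 7 ∈ (Pᶜ ∪ (T ∩ R)), so 7 ∉ (P Δ S) − (Pᶜ ∪ (T ∩ R))
7 ∈ ((P Δ S) − (Pᶜ ∪ (T ∩ R)))ᶜ since 7 ∉ ((P Δ S) − (Pᶜ ∪ (T ∩ R)))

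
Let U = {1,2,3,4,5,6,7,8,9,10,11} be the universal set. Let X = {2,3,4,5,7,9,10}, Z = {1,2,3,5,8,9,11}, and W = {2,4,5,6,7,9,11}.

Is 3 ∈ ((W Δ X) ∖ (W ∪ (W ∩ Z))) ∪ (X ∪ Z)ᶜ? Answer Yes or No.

Yes

3 ∉ W and 3 ∈ X, so 3 ∈ W Δ X
3 ∉ W and 3 ∈ Z, so 3 ∉ W ∩ Z
3 ∉ W and 3 ∉ (W ∩ Z), so 3 ∉ W ∪ (W ∩ Z)
3 ∈ (W Δ X) and 3 ∉ (W ∪ (W ∩ Z)), so 3 ∈ (W Δ X) ∖ (W ∪ (W ∩ Z))
3 ∈ X and 3 ∈ Z, so 3 ∈ X ∪ Z
3 ∉ (X ∪ Z)ᶜ since 3 ∈ (X ∪ Z)
3 ∈ ((W Δ X) ∖ (W ∪ (W ∩ Z))) and 3 ∉ (X ∪ Z)ᶜ, so 3 ∈ ((W Δ X) ∖ (W ∪ (W ∩ Z))) ∪ (X ∪ Z)ᶜ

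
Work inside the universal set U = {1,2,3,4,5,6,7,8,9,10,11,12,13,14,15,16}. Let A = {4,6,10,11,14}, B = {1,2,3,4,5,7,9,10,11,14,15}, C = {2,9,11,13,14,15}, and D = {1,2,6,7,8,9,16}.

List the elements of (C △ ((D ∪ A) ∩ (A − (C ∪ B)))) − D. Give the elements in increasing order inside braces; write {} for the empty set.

D ∪ A = {1,2,4,6,7,8,9,10,11,14,16}
C ∪ B = {1,2,3,4,5,7,9,10,11,13,14,15}
A − (C ∪ B) = {6}
(D ∪ A) ∩ (A − (C ∪ B)) = {6}
C △ ((D ∪ A) ∩ (A − (C ∪ B))) = {2,6,9,11,13,14,15}
(C △ ((D ∪ A) ∩ (A − (C ∪ B)))) − D = {11,13,14,15}

{11,13,14,15}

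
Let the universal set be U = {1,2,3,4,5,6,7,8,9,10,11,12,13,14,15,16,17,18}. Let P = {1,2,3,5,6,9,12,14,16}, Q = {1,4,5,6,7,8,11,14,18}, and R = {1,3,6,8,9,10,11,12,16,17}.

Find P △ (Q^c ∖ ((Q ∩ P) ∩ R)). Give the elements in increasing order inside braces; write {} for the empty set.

Q^c = {2,3,9,10,12,13,15,16,17}
Q ∩ P = {1,5,6,14}
(Q ∩ P) ∩ R = {1,6}
Q^c ∖ ((Q ∩ P) ∩ R) = {2,3,9,10,12,13,15,16,17}
P △ (Q^c ∖ ((Q ∩ P) ∩ R)) = {1,5,6,10,13,14,15,17}

{1,5,6,10,13,14,15,17}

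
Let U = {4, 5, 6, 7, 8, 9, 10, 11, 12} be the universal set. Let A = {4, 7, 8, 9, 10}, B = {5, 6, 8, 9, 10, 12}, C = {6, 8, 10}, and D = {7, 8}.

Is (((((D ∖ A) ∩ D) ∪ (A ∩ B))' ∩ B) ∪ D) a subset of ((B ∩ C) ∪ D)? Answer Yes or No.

No

D ∖ A = {}
(D ∖ A) ∩ D = {}
A ∩ B = {8, 9, 10}
((D ∖ A) ∩ D) ∪ (A ∩ B) = {8, 9, 10}
(((D ∖ A) ∩ D) ∪ (A ∩ B))' = {4, 5, 6, 7, 11, 12}
(((D ∖ A) ∩ D) ∪ (A ∩ B))' ∩ B = {5, 6, 12}
((((D ∖ A) ∩ D) ∪ (A ∩ B))' ∩ B) ∪ D = {5, 6, 7, 8, 12}
B ∩ C = {6, 8, 10}
(B ∩ C) ∪ D = {6, 7, 8, 10}
5 ∈ ((((D ∖ A) ∩ D) ∪ (A ∩ B))' ∩ B) ∪ D but 5 ∉ (B ∩ C) ∪ D, so the inclusion fails.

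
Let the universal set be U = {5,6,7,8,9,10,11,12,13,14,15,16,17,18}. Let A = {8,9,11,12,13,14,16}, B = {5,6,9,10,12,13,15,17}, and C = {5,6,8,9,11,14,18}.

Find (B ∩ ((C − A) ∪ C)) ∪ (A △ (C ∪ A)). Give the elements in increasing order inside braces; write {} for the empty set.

{5,6,9,18}

C − A = {5,6,18}
(C − A) ∪ C = {5,6,8,9,11,14,18}
B ∩ ((C − A) ∪ C) = {5,6,9}
C ∪ A = {5,6,8,9,11,12,13,14,16,18}
A △ (C ∪ A) = {5,6,18}
(B ∩ ((C − A) ∪ C)) ∪ (A △ (C ∪ A)) = {5,6,9,18}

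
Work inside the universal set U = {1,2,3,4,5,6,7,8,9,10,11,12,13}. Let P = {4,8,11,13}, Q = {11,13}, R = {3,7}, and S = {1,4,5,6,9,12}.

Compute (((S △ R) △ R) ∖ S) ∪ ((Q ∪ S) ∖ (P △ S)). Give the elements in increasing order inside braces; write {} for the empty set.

S △ R = {1,3,4,5,6,7,9,12}
(S △ R) △ R = {1,4,5,6,9,12}
((S △ R) △ R) ∖ S = {}
Q ∪ S = {1,4,5,6,9,11,12,13}
P △ S = {1,5,6,8,9,11,12,13}
(Q ∪ S) ∖ (P △ S) = {4}
(((S △ R) △ R) ∖ S) ∪ ((Q ∪ S) ∖ (P △ S)) = {4}

{4}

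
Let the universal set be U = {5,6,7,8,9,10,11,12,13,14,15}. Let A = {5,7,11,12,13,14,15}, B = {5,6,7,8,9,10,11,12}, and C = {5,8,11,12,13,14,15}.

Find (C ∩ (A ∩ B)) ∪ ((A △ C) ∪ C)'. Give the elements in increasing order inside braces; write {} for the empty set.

A ∩ B = {5,7,11,12}
C ∩ (A ∩ B) = {5,11,12}
A △ C = {7,8}
(A △ C) ∪ C = {5,7,8,11,12,13,14,15}
((A △ C) ∪ C)' = {6,9,10}
(C ∩ (A ∩ B)) ∪ ((A △ C) ∪ C)' = {5,6,9,10,11,12}

{5,6,9,10,11,12}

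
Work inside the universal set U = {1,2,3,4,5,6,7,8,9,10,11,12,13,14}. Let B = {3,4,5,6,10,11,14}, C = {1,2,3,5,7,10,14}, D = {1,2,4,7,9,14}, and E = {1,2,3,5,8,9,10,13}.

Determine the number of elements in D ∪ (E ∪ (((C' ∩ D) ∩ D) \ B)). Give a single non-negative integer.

C' = {4,6,8,9,11,12,13}
C' ∩ D = {4,9}
(C' ∩ D) ∩ D = {4,9}
((C' ∩ D) ∩ D) \ B = {9}
E ∪ (((C' ∩ D) ∩ D) \ B) = {1,2,3,5,8,9,10,13}
D ∪ (E ∪ (((C' ∩ D) ∩ D) \ B)) = {1,2,3,4,5,7,8,9,10,13,14}
|D ∪ (E ∪ (((C' ∩ D) ∩ D) \ B))| = 11

11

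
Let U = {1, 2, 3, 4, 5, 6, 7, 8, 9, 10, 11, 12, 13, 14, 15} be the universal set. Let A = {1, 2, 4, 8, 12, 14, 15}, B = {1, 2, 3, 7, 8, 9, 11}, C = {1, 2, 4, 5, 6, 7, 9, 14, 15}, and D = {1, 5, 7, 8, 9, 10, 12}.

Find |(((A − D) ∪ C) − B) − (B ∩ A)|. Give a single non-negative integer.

A − D = {2, 4, 14, 15}
(A − D) ∪ C = {1, 2, 4, 5, 6, 7, 9, 14, 15}
((A − D) ∪ C) − B = {4, 5, 6, 14, 15}
B ∩ A = {1, 2, 8}
(((A − D) ∪ C) − B) − (B ∩ A) = {4, 5, 6, 14, 15}
|(((A − D) ∪ C) − B) − (B ∩ A)| = 5

5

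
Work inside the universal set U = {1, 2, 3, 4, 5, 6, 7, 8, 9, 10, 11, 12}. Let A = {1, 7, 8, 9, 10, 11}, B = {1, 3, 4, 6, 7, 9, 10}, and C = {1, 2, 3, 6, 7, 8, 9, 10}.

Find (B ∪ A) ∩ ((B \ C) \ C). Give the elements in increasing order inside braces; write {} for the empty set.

B ∪ A = {1, 3, 4, 6, 7, 8, 9, 10, 11}
B \ C = {4}
(B \ C) \ C = {4}
(B ∪ A) ∩ ((B \ C) \ C) = {4}

{4}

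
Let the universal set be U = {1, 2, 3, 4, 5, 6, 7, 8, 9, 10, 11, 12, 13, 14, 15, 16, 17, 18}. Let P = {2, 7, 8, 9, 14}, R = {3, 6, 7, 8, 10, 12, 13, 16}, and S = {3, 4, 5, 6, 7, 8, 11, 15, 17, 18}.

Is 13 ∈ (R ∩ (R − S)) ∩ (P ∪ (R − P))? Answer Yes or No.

13 ∈ R and 13 ∉ S, so 13 ∈ R − S
13 ∈ R and 13 ∈ (R − S), so 13 ∈ R ∩ (R − S)
13 ∈ R and 13 ∉ P, so 13 ∈ R − P
13 ∉ P and 13 ∈ (R − P), so 13 ∈ P ∪ (R − P)
13 ∈ (R ∩ (R − S)) and 13 ∈ (P ∪ (R − P)), so 13 ∈ (R ∩ (R − S)) ∩ (P ∪ (R − P))

Yes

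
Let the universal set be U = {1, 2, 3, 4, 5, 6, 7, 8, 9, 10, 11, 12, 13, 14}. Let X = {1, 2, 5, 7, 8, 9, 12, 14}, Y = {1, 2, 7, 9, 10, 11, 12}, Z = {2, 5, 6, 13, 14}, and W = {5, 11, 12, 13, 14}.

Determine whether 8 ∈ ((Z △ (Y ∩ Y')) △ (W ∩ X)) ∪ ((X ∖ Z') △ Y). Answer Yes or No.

8 ∉ Y, so 8 ∈ Y'
8 ∉ Y and 8 ∈ Y', so 8 ∉ Y ∩ Y'
8 ∉ Z and 8 ∉ (Y ∩ Y'), so 8 ∉ Z △ (Y ∩ Y')
8 ∉ W and 8 ∈ X, so 8 ∉ W ∩ X
8 ∉ (Z △ (Y ∩ Y')) and 8 ∉ (W ∩ X), so 8 ∉ (Z △ (Y ∩ Y')) △ (W ∩ X)
8 ∉ Z, so 8 ∈ Z'
8 ∈ X and 8 ∈ Z', so 8 ∉ X ∖ Z'
8 ∉ (X ∖ Z') and 8 ∉ Y, so 8 ∉ (X ∖ Z') △ Y
8 ∉ ((Z △ (Y ∩ Y')) △ (W ∩ X)) and 8 ∉ ((X ∖ Z') △ Y), so 8 ∉ ((Z △ (Y ∩ Y')) △ (W ∩ X)) ∪ ((X ∖ Z') △ Y)

No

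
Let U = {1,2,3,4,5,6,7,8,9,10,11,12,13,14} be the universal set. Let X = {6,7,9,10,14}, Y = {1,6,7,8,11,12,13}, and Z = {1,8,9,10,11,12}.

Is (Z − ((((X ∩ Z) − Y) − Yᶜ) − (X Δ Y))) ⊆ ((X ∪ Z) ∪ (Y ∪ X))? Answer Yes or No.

X ∩ Z = {9,10}
(X ∩ Z) − Y = {9,10}
Yᶜ = {2,3,4,5,9,10,14}
((X ∩ Z) − Y) − Yᶜ = {}
X Δ Y = {1,8,9,10,11,12,13,14}
(((X ∩ Z) − Y) − Yᶜ) − (X Δ Y) = {}
Z − ((((X ∩ Z) − Y) − Yᶜ) − (X Δ Y)) = {1,8,9,10,11,12}
X ∪ Z = {1,6,7,8,9,10,11,12,14}
Y ∪ X = {1,6,7,8,9,10,11,12,13,14}
(X ∪ Z) ∪ (Y ∪ X) = {1,6,7,8,9,10,11,12,13,14}
Every element of {1,8,9,10,11,12} is in {1,6,7,8,9,10,11,12,13,14}, so Z − ((((X ∩ Z) − Y) − Yᶜ) − (X Δ Y)) ⊆ (X ∪ Z) ∪ (Y ∪ X).

Yes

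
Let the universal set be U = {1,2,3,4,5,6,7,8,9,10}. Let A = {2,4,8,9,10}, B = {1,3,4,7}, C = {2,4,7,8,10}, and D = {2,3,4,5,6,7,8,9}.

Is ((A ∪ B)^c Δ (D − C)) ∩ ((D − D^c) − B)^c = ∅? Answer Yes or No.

A ∪ B = {1,2,3,4,7,8,9,10}
(A ∪ B)^c = {5,6}
D − C = {3,5,6,9}
(A ∪ B)^c Δ (D − C) = {3,9}
D^c = {1,10}
D − D^c = {2,3,4,5,6,7,8,9}
(D − D^c) − B = {2,5,6,8,9}
((D − D^c) − B)^c = {1,3,4,7,10}
3 lies in both, so they are not disjoint.

No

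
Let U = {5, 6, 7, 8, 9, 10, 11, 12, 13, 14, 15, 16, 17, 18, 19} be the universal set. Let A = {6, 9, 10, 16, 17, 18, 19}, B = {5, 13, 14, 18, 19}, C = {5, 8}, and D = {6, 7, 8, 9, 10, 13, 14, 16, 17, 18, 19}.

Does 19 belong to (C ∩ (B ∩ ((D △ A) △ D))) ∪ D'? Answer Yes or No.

No

19 ∈ D and 19 ∈ A, so 19 ∉ D △ A
19 ∉ (D △ A) and 19 ∈ D, so 19 ∈ (D △ A) △ D
19 ∈ B and 19 ∈ ((D △ A) △ D), so 19 ∈ B ∩ ((D △ A) △ D)
19 ∉ C and 19 ∈ (B ∩ ((D △ A) △ D)), so 19 ∉ C ∩ (B ∩ ((D △ A) △ D))
19 ∈ D, so 19 ∉ D'
19 ∉ (C ∩ (B ∩ ((D △ A) △ D))) and 19 ∉ D', so 19 ∉ (C ∩ (B ∩ ((D △ A) △ D))) ∪ D'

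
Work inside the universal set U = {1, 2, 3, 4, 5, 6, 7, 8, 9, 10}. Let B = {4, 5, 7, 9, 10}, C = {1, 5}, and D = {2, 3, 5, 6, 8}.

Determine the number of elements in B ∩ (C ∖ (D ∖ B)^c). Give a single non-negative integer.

D ∖ B = {2, 3, 6, 8}
(D ∖ B)^c = {1, 4, 5, 7, 9, 10}
C ∖ (D ∖ B)^c = {}
B ∩ (C ∖ (D ∖ B)^c) = {}
|B ∩ (C ∖ (D ∖ B)^c)| = 0

0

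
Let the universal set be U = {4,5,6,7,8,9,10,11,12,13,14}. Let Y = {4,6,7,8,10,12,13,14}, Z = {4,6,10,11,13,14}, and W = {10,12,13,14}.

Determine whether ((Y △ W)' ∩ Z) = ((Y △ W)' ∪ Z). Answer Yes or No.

No

Y △ W = {4,6,7,8}
(Y △ W)' = {5,9,10,11,12,13,14}
(Y △ W)' ∩ Z = {10,11,13,14}
(Y △ W)' ∪ Z = {4,5,6,9,10,11,12,13,14}
4 ∈ (Y △ W)' ∪ Z but 4 ∉ (Y △ W)' ∩ Z, so they differ.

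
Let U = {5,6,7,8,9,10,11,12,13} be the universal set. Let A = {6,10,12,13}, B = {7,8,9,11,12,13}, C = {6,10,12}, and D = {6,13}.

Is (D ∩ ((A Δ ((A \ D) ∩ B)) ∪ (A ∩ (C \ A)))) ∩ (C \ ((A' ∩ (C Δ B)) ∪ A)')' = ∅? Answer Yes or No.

No

A \ D = {10,12}
(A \ D) ∩ B = {12}
A Δ ((A \ D) ∩ B) = {6,10,13}
C \ A = {}
A ∩ (C \ A) = {}
(A Δ ((A \ D) ∩ B)) ∪ (A ∩ (C \ A)) = {6,10,13}
D ∩ ((A Δ ((A \ D) ∩ B)) ∪ (A ∩ (C \ A))) = {6,13}
A' = {5,7,8,9,11}
C Δ B = {6,7,8,9,10,11,13}
A' ∩ (C Δ B) = {7,8,9,11}
(A' ∩ (C Δ B)) ∪ A = {6,7,8,9,10,11,12,13}
((A' ∩ (C Δ B)) ∪ A)' = {5}
C \ ((A' ∩ (C Δ B)) ∪ A)' = {6,10,12}
(C \ ((A' ∩ (C Δ B)) ∪ A)')' = {5,7,8,9,11,13}
13 lies in both, so they are not disjoint.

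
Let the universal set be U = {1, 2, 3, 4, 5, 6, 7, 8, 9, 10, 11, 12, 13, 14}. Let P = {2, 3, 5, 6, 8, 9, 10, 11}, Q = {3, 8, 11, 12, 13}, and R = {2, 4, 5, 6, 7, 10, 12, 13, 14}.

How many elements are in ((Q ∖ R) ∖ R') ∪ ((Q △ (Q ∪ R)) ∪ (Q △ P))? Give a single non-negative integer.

Q ∖ R = {3, 8, 11}
R' = {1, 3, 8, 9, 11}
(Q ∖ R) ∖ R' = {}
Q ∪ R = {2, 3, 4, 5, 6, 7, 8, 10, 11, 12, 13, 14}
Q △ (Q ∪ R) = {2, 4, 5, 6, 7, 10, 14}
Q △ P = {2, 5, 6, 9, 10, 12, 13}
(Q △ (Q ∪ R)) ∪ (Q △ P) = {2, 4, 5, 6, 7, 9, 10, 12, 13, 14}
((Q ∖ R) ∖ R') ∪ ((Q △ (Q ∪ R)) ∪ (Q △ P)) = {2, 4, 5, 6, 7, 9, 10, 12, 13, 14}
|((Q ∖ R) ∖ R') ∪ ((Q △ (Q ∪ R)) ∪ (Q △ P))| = 10

10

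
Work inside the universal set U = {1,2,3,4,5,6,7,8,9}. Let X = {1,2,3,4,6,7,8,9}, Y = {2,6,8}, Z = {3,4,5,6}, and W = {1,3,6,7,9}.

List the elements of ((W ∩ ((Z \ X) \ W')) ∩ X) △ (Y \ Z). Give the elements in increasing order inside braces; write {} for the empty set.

{2,8}

Z \ X = {5}
W' = {2,4,5,8}
(Z \ X) \ W' = {}
W ∩ ((Z \ X) \ W') = {}
(W ∩ ((Z \ X) \ W')) ∩ X = {}
Y \ Z = {2,8}
((W ∩ ((Z \ X) \ W')) ∩ X) △ (Y \ Z) = {2,8}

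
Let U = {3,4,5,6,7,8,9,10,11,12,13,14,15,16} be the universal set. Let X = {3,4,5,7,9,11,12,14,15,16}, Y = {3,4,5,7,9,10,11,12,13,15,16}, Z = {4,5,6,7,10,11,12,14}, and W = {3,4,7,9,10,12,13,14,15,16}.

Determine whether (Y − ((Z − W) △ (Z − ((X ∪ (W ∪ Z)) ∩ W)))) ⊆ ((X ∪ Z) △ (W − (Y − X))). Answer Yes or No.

No

Z − W = {5,6,11}
W ∪ Z = {3,4,5,6,7,9,10,11,12,13,14,15,16}
X ∪ (W ∪ Z) = {3,4,5,6,7,9,10,11,12,13,14,15,16}
(X ∪ (W ∪ Z)) ∩ W = {3,4,7,9,10,12,13,14,15,16}
Z − ((X ∪ (W ∪ Z)) ∩ W) = {5,6,11}
(Z − W) △ (Z − ((X ∪ (W ∪ Z)) ∩ W)) = {}
Y − ((Z − W) △ (Z − ((X ∪ (W ∪ Z)) ∩ W))) = {3,4,5,7,9,10,11,12,13,15,16}
X ∪ Z = {3,4,5,6,7,9,10,11,12,14,15,16}
Y − X = {10,13}
W − (Y − X) = {3,4,7,9,12,14,15,16}
(X ∪ Z) △ (W − (Y − X)) = {5,6,10,11}
3 ∈ Y − ((Z − W) △ (Z − ((X ∪ (W ∪ Z)) ∩ W))) but 3 ∉ (X ∪ Z) △ (W − (Y − X)), so the inclusion fails.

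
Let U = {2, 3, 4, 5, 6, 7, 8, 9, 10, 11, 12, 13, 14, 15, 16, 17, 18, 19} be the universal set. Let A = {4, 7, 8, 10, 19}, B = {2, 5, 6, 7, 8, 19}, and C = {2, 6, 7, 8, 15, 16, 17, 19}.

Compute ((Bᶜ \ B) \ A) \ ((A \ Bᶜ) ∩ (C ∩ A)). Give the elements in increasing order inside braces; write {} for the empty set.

Bᶜ = {3, 4, 9, 10, 11, 12, 13, 14, 15, 16, 17, 18}
Bᶜ \ B = {3, 4, 9, 10, 11, 12, 13, 14, 15, 16, 17, 18}
(Bᶜ \ B) \ A = {3, 9, 11, 12, 13, 14, 15, 16, 17, 18}
A \ Bᶜ = {7, 8, 19}
C ∩ A = {7, 8, 19}
(A \ Bᶜ) ∩ (C ∩ A) = {7, 8, 19}
((Bᶜ \ B) \ A) \ ((A \ Bᶜ) ∩ (C ∩ A)) = {3, 9, 11, 12, 13, 14, 15, 16, 17, 18}

{3, 9, 11, 12, 13, 14, 15, 16, 17, 18}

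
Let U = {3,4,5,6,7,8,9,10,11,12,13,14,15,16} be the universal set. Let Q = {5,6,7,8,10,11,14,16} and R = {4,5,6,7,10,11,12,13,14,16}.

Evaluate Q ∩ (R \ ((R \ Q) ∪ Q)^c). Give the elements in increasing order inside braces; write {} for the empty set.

{5,6,7,10,11,14,16}

R \ Q = {4,12,13}
(R \ Q) ∪ Q = {4,5,6,7,8,10,11,12,13,14,16}
((R \ Q) ∪ Q)^c = {3,9,15}
R \ ((R \ Q) ∪ Q)^c = {4,5,6,7,10,11,12,13,14,16}
Q ∩ (R \ ((R \ Q) ∪ Q)^c) = {5,6,7,10,11,14,16}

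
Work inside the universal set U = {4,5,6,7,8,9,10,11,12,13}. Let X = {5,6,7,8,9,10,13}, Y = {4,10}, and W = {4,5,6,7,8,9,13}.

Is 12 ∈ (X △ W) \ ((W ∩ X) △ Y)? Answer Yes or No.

12 ∉ X and 12 ∉ W, so 12 ∉ X △ W
12 ∉ W and 12 ∉ X, so 12 ∉ W ∩ X
12 ∉ (W ∩ X) and 12 ∉ Y, so 12 ∉ (W ∩ X) △ Y
12 ∉ (X △ W) and 12 ∉ ((W ∩ X) △ Y), so 12 ∉ (X △ W) \ ((W ∩ X) △ Y)

No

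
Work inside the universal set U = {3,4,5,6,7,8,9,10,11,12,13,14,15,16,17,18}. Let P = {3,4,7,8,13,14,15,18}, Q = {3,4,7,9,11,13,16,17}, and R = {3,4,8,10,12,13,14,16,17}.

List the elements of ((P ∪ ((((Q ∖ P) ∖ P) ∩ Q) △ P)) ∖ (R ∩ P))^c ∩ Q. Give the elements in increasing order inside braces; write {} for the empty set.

Q ∖ P = {9,11,16,17}
(Q ∖ P) ∖ P = {9,11,16,17}
((Q ∖ P) ∖ P) ∩ Q = {9,11,16,17}
(((Q ∖ P) ∖ P) ∩ Q) △ P = {3,4,7,8,9,11,13,14,15,16,17,18}
P ∪ ((((Q ∖ P) ∖ P) ∩ Q) △ P) = {3,4,7,8,9,11,13,14,15,16,17,18}
R ∩ P = {3,4,8,13,14}
(P ∪ ((((Q ∖ P) ∖ P) ∩ Q) △ P)) ∖ (R ∩ P) = {7,9,11,15,16,17,18}
((P ∪ ((((Q ∖ P) ∖ P) ∩ Q) △ P)) ∖ (R ∩ P))^c = {3,4,5,6,8,10,12,13,14}
((P ∪ ((((Q ∖ P) ∖ P) ∩ Q) △ P)) ∖ (R ∩ P))^c ∩ Q = {3,4,13}

{3,4,13}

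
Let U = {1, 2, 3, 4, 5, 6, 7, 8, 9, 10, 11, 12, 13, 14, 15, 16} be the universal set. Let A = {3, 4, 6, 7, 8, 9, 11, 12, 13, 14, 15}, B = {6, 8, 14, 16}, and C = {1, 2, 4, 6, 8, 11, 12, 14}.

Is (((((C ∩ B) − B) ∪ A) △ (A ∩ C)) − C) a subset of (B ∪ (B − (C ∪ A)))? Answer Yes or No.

C ∩ B = {6, 8, 14}
(C ∩ B) − B = {}
((C ∩ B) − B) ∪ A = {3, 4, 6, 7, 8, 9, 11, 12, 13, 14, 15}
A ∩ C = {4, 6, 8, 11, 12, 14}
(((C ∩ B) − B) ∪ A) △ (A ∩ C) = {3, 7, 9, 13, 15}
((((C ∩ B) − B) ∪ A) △ (A ∩ C)) − C = {3, 7, 9, 13, 15}
C ∪ A = {1, 2, 3, 4, 6, 7, 8, 9, 11, 12, 13, 14, 15}
B − (C ∪ A) = {16}
B ∪ (B − (C ∪ A)) = {6, 8, 14, 16}
3 ∈ ((((C ∩ B) − B) ∪ A) △ (A ∩ C)) − C but 3 ∉ B ∪ (B − (C ∪ A)), so the inclusion fails.

No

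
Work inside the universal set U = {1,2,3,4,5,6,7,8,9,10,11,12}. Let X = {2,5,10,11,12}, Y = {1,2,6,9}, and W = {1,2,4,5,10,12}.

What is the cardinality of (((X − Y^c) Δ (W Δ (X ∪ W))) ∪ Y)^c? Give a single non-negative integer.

Y^c = {3,4,5,7,8,10,11,12}
X − Y^c = {2}
X ∪ W = {1,2,4,5,10,11,12}
W Δ (X ∪ W) = {11}
(X − Y^c) Δ (W Δ (X ∪ W)) = {2,11}
((X − Y^c) Δ (W Δ (X ∪ W))) ∪ Y = {1,2,6,9,11}
(((X − Y^c) Δ (W Δ (X ∪ W))) ∪ Y)^c = {3,4,5,7,8,10,12}
|(((X − Y^c) Δ (W Δ (X ∪ W))) ∪ Y)^c| = 7

7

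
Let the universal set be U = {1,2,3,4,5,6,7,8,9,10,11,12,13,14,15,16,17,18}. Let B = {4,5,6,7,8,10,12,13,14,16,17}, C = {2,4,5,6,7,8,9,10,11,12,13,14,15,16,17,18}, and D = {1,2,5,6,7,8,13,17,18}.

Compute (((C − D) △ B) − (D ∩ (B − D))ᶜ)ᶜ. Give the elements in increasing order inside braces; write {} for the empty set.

C − D = {4,9,10,11,12,14,15,16}
(C − D) △ B = {5,6,7,8,9,11,13,15,17}
B − D = {4,10,12,14,16}
D ∩ (B − D) = {}
(D ∩ (B − D))ᶜ = {1,2,3,4,5,6,7,8,9,10,11,12,13,14,15,16,17,18}
((C − D) △ B) − (D ∩ (B − D))ᶜ = {}
(((C − D) △ B) − (D ∩ (B − D))ᶜ)ᶜ = {1,2,3,4,5,6,7,8,9,10,11,12,13,14,15,16,17,18}

{1,2,3,4,5,6,7,8,9,10,11,12,13,14,15,16,17,18}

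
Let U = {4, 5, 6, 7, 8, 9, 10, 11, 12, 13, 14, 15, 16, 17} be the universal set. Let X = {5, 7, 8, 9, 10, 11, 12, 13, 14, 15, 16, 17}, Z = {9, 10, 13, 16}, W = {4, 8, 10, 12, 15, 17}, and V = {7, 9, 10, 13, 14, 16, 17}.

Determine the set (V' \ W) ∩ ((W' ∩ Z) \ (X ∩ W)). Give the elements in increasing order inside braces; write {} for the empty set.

{}

V' = {4, 5, 6, 8, 11, 12, 15}
V' \ W = {5, 6, 11}
W' = {5, 6, 7, 9, 11, 13, 14, 16}
W' ∩ Z = {9, 13, 16}
X ∩ W = {8, 10, 12, 15, 17}
(W' ∩ Z) \ (X ∩ W) = {9, 13, 16}
(V' \ W) ∩ ((W' ∩ Z) \ (X ∩ W)) = {}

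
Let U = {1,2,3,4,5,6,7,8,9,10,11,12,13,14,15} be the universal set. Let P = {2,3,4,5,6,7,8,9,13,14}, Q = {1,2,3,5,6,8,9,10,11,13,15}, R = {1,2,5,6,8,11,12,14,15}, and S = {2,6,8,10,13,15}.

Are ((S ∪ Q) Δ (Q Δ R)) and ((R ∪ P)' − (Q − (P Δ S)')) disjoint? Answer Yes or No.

S ∪ Q = {1,2,3,5,6,8,9,10,11,13,15}
Q Δ R = {3,9,10,12,13,14}
(S ∪ Q) Δ (Q Δ R) = {1,2,5,6,8,11,12,14,15}
R ∪ P = {1,2,3,4,5,6,7,8,9,11,12,13,14,15}
(R ∪ P)' = {10}
P Δ S = {3,4,5,7,9,10,14,15}
(P Δ S)' = {1,2,6,8,11,12,13}
Q − (P Δ S)' = {3,5,9,10,15}
(R ∪ P)' − (Q − (P Δ S)') = {}
{1,2,5,6,8,11,12,14,15} and {} share no elements.

Yes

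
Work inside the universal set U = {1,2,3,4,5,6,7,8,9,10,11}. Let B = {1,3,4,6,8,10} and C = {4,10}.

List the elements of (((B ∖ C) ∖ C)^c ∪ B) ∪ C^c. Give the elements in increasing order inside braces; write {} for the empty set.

{1,2,3,4,5,6,7,8,9,10,11}

B ∖ C = {1,3,6,8}
(B ∖ C) ∖ C = {1,3,6,8}
((B ∖ C) ∖ C)^c = {2,4,5,7,9,10,11}
((B ∖ C) ∖ C)^c ∪ B = {1,2,3,4,5,6,7,8,9,10,11}
C^c = {1,2,3,5,6,7,8,9,11}
(((B ∖ C) ∖ C)^c ∪ B) ∪ C^c = {1,2,3,4,5,6,7,8,9,10,11}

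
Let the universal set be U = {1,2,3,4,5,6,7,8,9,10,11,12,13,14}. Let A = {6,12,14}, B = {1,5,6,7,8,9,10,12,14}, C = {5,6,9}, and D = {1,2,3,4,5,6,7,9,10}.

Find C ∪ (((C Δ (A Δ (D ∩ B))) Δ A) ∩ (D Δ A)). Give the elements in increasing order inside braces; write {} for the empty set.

D ∩ B = {1,5,6,7,9,10}
A Δ (D ∩ B) = {1,5,7,9,10,12,14}
C Δ (A Δ (D ∩ B)) = {1,6,7,10,12,14}
(C Δ (A Δ (D ∩ B))) Δ A = {1,7,10}
D Δ A = {1,2,3,4,5,7,9,10,12,14}
((C Δ (A Δ (D ∩ B))) Δ A) ∩ (D Δ A) = {1,7,10}
C ∪ (((C Δ (A Δ (D ∩ B))) Δ A) ∩ (D Δ A)) = {1,5,6,7,9,10}

{1,5,6,7,9,10}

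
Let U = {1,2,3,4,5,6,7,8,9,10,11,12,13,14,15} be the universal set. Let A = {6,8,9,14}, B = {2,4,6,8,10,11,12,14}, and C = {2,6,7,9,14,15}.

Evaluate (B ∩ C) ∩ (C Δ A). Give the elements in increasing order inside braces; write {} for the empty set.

B ∩ C = {2,6,14}
C Δ A = {2,7,8,15}
(B ∩ C) ∩ (C Δ A) = {2}

{2}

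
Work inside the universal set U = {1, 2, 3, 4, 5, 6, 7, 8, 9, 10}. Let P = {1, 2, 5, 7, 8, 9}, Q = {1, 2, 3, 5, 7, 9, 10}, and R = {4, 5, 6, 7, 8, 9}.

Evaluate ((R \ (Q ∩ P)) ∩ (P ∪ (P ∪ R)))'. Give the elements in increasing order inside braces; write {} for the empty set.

{1, 2, 3, 5, 7, 9, 10}

Q ∩ P = {1, 2, 5, 7, 9}
R \ (Q ∩ P) = {4, 6, 8}
P ∪ R = {1, 2, 4, 5, 6, 7, 8, 9}
P ∪ (P ∪ R) = {1, 2, 4, 5, 6, 7, 8, 9}
(R \ (Q ∩ P)) ∩ (P ∪ (P ∪ R)) = {4, 6, 8}
((R \ (Q ∩ P)) ∩ (P ∪ (P ∪ R)))' = {1, 2, 3, 5, 7, 9, 10}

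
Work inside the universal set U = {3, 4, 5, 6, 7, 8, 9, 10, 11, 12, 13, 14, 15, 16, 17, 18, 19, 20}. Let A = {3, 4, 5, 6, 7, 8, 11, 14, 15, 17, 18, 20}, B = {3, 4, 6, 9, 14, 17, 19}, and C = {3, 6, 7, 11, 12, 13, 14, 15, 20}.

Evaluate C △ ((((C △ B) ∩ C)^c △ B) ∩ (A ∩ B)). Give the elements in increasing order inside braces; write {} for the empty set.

C △ B = {4, 7, 9, 11, 12, 13, 15, 17, 19, 20}
(C △ B) ∩ C = {7, 11, 12, 13, 15, 20}
((C △ B) ∩ C)^c = {3, 4, 5, 6, 8, 9, 10, 14, 16, 17, 18, 19}
((C △ B) ∩ C)^c △ B = {5, 8, 10, 16, 18}
A ∩ B = {3, 4, 6, 14, 17}
(((C △ B) ∩ C)^c △ B) ∩ (A ∩ B) = {}
C △ ((((C △ B) ∩ C)^c △ B) ∩ (A ∩ B)) = {3, 6, 7, 11, 12, 13, 14, 15, 20}

{3, 6, 7, 11, 12, 13, 14, 15, 20}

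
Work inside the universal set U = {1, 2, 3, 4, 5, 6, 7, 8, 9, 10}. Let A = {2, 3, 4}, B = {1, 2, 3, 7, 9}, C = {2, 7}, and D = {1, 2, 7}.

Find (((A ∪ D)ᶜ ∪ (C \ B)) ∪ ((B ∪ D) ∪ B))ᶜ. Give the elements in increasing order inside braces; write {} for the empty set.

{4}

A ∪ D = {1, 2, 3, 4, 7}
(A ∪ D)ᶜ = {5, 6, 8, 9, 10}
C \ B = {}
(A ∪ D)ᶜ ∪ (C \ B) = {5, 6, 8, 9, 10}
B ∪ D = {1, 2, 3, 7, 9}
(B ∪ D) ∪ B = {1, 2, 3, 7, 9}
((A ∪ D)ᶜ ∪ (C \ B)) ∪ ((B ∪ D) ∪ B) = {1, 2, 3, 5, 6, 7, 8, 9, 10}
(((A ∪ D)ᶜ ∪ (C \ B)) ∪ ((B ∪ D) ∪ B))ᶜ = {4}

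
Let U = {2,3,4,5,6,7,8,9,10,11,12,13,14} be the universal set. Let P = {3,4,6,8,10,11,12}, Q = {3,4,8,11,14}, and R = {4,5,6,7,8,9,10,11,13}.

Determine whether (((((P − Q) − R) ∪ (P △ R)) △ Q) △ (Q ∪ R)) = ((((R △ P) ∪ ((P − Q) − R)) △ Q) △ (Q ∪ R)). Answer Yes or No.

P − Q = {6,10,12}
(P − Q) − R = {12}
P △ R = {3,5,7,9,12,13}
((P − Q) − R) ∪ (P △ R) = {3,5,7,9,12,13}
(((P − Q) − R) ∪ (P △ R)) △ Q = {4,5,7,8,9,11,12,13,14}
Q ∪ R = {3,4,5,6,7,8,9,10,11,13,14}
((((P − Q) − R) ∪ (P △ R)) △ Q) △ (Q ∪ R) = {3,6,10,12}
R △ P = {3,5,7,9,12,13}
(R △ P) ∪ ((P − Q) − R) = {3,5,7,9,12,13}
((R △ P) ∪ ((P − Q) − R)) △ Q = {4,5,7,8,9,11,12,13,14}
(((R △ P) ∪ ((P − Q) − R)) △ Q) △ (Q ∪ R) = {3,6,10,12}
Both equal {3,6,10,12}, so ((((P − Q) − R) ∪ (P △ R)) △ Q) △ (Q ∪ R) = (((R △ P) ∪ ((P − Q) − R)) △ Q) △ (Q ∪ R).

Yes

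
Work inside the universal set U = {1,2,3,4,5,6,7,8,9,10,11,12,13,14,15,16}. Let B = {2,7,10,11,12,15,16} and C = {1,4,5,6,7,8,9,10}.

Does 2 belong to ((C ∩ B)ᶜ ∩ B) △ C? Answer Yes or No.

2 ∉ C and 2 ∈ B, so 2 ∉ C ∩ B
2 ∈ (C ∩ B)ᶜ since 2 ∉ (C ∩ B)
2 ∈ (C ∩ B)ᶜ and 2 ∈ B, so 2 ∈ (C ∩ B)ᶜ ∩ B
2 ∈ ((C ∩ B)ᶜ ∩ B) and 2 ∉ C, so 2 ∈ ((C ∩ B)ᶜ ∩ B) △ C

Yes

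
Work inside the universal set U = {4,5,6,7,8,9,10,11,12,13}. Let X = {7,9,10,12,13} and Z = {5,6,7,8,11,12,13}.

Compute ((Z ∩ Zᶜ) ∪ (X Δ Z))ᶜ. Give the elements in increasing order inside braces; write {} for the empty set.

Zᶜ = {4,9,10}
Z ∩ Zᶜ = {}
X Δ Z = {5,6,8,9,10,11}
(Z ∩ Zᶜ) ∪ (X Δ Z) = {5,6,8,9,10,11}
((Z ∩ Zᶜ) ∪ (X Δ Z))ᶜ = {4,7,12,13}

{4,7,12,13}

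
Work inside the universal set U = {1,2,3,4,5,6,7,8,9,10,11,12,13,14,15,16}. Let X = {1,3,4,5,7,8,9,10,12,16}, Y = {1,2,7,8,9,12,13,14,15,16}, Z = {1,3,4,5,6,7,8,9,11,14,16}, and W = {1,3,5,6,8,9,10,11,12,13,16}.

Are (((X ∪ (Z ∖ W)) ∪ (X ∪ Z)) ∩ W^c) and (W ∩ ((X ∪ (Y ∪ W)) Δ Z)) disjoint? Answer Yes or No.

Yes

Z ∖ W = {4,7,14}
X ∪ (Z ∖ W) = {1,3,4,5,7,8,9,10,12,14,16}
X ∪ Z = {1,3,4,5,6,7,8,9,10,11,12,14,16}
(X ∪ (Z ∖ W)) ∪ (X ∪ Z) = {1,3,4,5,6,7,8,9,10,11,12,14,16}
W^c = {2,4,7,14,15}
((X ∪ (Z ∖ W)) ∪ (X ∪ Z)) ∩ W^c = {4,7,14}
Y ∪ W = {1,2,3,5,6,7,8,9,10,11,12,13,14,15,16}
X ∪ (Y ∪ W) = {1,2,3,4,5,6,7,8,9,10,11,12,13,14,15,16}
(X ∪ (Y ∪ W)) Δ Z = {2,10,12,13,15}
W ∩ ((X ∪ (Y ∪ W)) Δ Z) = {10,12,13}
{4,7,14} and {10,12,13} share no elements.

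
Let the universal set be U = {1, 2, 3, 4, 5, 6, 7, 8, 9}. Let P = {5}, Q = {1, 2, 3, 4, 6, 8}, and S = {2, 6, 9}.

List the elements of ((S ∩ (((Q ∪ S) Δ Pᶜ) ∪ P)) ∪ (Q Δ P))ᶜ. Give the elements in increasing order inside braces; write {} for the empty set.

{7, 9}

Q ∪ S = {1, 2, 3, 4, 6, 8, 9}
Pᶜ = {1, 2, 3, 4, 6, 7, 8, 9}
(Q ∪ S) Δ Pᶜ = {7}
((Q ∪ S) Δ Pᶜ) ∪ P = {5, 7}
S ∩ (((Q ∪ S) Δ Pᶜ) ∪ P) = {}
Q Δ P = {1, 2, 3, 4, 5, 6, 8}
(S ∩ (((Q ∪ S) Δ Pᶜ) ∪ P)) ∪ (Q Δ P) = {1, 2, 3, 4, 5, 6, 8}
((S ∩ (((Q ∪ S) Δ Pᶜ) ∪ P)) ∪ (Q Δ P))ᶜ = {7, 9}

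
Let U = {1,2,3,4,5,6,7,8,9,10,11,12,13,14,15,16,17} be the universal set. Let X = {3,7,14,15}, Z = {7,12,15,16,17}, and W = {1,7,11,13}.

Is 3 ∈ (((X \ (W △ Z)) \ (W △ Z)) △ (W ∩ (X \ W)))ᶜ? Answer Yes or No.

No

3 ∉ W and 3 ∉ Z, so 3 ∉ W △ Z
3 ∈ X and 3 ∉ (W △ Z), so 3 ∈ X \ (W △ Z)
3 ∉ W and 3 ∉ Z, so 3 ∉ W △ Z
3 ∈ (X \ (W △ Z)) and 3 ∉ (W △ Z), so 3 ∈ (X \ (W △ Z)) \ (W △ Z)
3 ∈ X and 3 ∉ W, so 3 ∈ X \ W
3 ∉ W and 3 ∈ (X \ W), so 3 ∉ W ∩ (X \ W)
3 ∈ ((X \ (W △ Z)) \ (W △ Z)) and 3 ∉ (W ∩ (X \ W)), so 3 ∈ ((X \ (W △ Z)) \ (W △ Z)) △ (W ∩ (X \ W))
3 ∉ (((X \ (W △ Z)) \ (W △ Z)) △ (W ∩ (X \ W)))ᶜ since 3 ∈ (((X \ (W △ Z)) \ (W △ Z)) △ (W ∩ (X \ W)))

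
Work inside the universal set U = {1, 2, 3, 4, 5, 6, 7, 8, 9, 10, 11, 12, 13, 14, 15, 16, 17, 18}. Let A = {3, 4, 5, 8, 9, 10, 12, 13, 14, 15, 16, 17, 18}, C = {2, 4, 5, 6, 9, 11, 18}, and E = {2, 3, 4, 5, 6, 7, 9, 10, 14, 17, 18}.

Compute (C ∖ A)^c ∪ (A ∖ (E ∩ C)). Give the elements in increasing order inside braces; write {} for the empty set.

{1, 3, 4, 5, 7, 8, 9, 10, 12, 13, 14, 15, 16, 17, 18}

C ∖ A = {2, 6, 11}
(C ∖ A)^c = {1, 3, 4, 5, 7, 8, 9, 10, 12, 13, 14, 15, 16, 17, 18}
E ∩ C = {2, 4, 5, 6, 9, 18}
A ∖ (E ∩ C) = {3, 8, 10, 12, 13, 14, 15, 16, 17}
(C ∖ A)^c ∪ (A ∖ (E ∩ C)) = {1, 3, 4, 5, 7, 8, 9, 10, 12, 13, 14, 15, 16, 17, 18}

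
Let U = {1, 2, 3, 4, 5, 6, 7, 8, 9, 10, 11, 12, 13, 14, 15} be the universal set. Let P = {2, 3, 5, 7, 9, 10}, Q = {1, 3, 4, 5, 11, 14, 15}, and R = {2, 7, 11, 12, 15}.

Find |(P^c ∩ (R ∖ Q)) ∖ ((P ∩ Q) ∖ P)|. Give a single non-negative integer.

P^c = {1, 4, 6, 8, 11, 12, 13, 14, 15}
R ∖ Q = {2, 7, 12}
P^c ∩ (R ∖ Q) = {12}
P ∩ Q = {3, 5}
(P ∩ Q) ∖ P = {}
(P^c ∩ (R ∖ Q)) ∖ ((P ∩ Q) ∖ P) = {12}
|(P^c ∩ (R ∖ Q)) ∖ ((P ∩ Q) ∖ P)| = 1

1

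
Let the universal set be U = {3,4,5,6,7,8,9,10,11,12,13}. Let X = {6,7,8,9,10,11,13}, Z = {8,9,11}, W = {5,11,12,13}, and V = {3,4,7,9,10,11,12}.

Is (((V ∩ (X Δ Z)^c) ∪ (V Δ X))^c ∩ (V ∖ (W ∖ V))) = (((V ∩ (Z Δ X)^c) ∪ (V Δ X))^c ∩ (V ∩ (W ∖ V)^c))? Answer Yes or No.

Yes

X Δ Z = {6,7,10,13}
(X Δ Z)^c = {3,4,5,8,9,11,12}
V ∩ (X Δ Z)^c = {3,4,9,11,12}
V Δ X = {3,4,6,8,12,13}
(V ∩ (X Δ Z)^c) ∪ (V Δ X) = {3,4,6,8,9,11,12,13}
((V ∩ (X Δ Z)^c) ∪ (V Δ X))^c = {5,7,10}
W ∖ V = {5,13}
V ∖ (W ∖ V) = {3,4,7,9,10,11,12}
((V ∩ (X Δ Z)^c) ∪ (V Δ X))^c ∩ (V ∖ (W ∖ V)) = {7,10}
Z Δ X = {6,7,10,13}
(Z Δ X)^c = {3,4,5,8,9,11,12}
V ∩ (Z Δ X)^c = {3,4,9,11,12}
(V ∩ (Z Δ X)^c) ∪ (V Δ X) = {3,4,6,8,9,11,12,13}
((V ∩ (Z Δ X)^c) ∪ (V Δ X))^c = {5,7,10}
(W ∖ V)^c = {3,4,6,7,8,9,10,11,12}
V ∩ (W ∖ V)^c = {3,4,7,9,10,11,12}
((V ∩ (Z Δ X)^c) ∪ (V Δ X))^c ∩ (V ∩ (W ∖ V)^c) = {7,10}
Both equal {7,10}, so ((V ∩ (X Δ Z)^c) ∪ (V Δ X))^c ∩ (V ∖ (W ∖ V)) = ((V ∩ (Z Δ X)^c) ∪ (V Δ X))^c ∩ (V ∩ (W ∖ V)^c).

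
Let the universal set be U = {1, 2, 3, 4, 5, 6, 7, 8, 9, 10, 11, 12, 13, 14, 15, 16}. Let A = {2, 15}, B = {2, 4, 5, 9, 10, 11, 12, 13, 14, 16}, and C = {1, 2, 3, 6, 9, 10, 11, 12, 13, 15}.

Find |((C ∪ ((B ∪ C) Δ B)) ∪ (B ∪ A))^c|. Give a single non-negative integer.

2

B ∪ C = {1, 2, 3, 4, 5, 6, 9, 10, 11, 12, 13, 14, 15, 16}
(B ∪ C) Δ B = {1, 3, 6, 15}
C ∪ ((B ∪ C) Δ B) = {1, 2, 3, 6, 9, 10, 11, 12, 13, 15}
B ∪ A = {2, 4, 5, 9, 10, 11, 12, 13, 14, 15, 16}
(C ∪ ((B ∪ C) Δ B)) ∪ (B ∪ A) = {1, 2, 3, 4, 5, 6, 9, 10, 11, 12, 13, 14, 15, 16}
((C ∪ ((B ∪ C) Δ B)) ∪ (B ∪ A))^c = {7, 8}
|((C ∪ ((B ∪ C) Δ B)) ∪ (B ∪ A))^c| = 2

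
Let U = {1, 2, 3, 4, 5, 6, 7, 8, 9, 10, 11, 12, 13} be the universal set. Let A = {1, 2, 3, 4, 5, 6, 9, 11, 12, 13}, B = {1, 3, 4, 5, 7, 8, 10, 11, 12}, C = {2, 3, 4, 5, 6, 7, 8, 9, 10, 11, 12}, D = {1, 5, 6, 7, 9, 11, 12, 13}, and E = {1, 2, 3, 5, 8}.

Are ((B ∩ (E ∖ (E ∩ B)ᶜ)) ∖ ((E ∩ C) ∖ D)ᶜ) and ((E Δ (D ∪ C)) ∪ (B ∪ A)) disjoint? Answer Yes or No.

No

E ∩ B = {1, 3, 5, 8}
(E ∩ B)ᶜ = {2, 4, 6, 7, 9, 10, 11, 12, 13}
E ∖ (E ∩ B)ᶜ = {1, 3, 5, 8}
B ∩ (E ∖ (E ∩ B)ᶜ) = {1, 3, 5, 8}
E ∩ C = {2, 3, 5, 8}
(E ∩ C) ∖ D = {2, 3, 8}
((E ∩ C) ∖ D)ᶜ = {1, 4, 5, 6, 7, 9, 10, 11, 12, 13}
(B ∩ (E ∖ (E ∩ B)ᶜ)) ∖ ((E ∩ C) ∖ D)ᶜ = {3, 8}
D ∪ C = {1, 2, 3, 4, 5, 6, 7, 8, 9, 10, 11, 12, 13}
E Δ (D ∪ C) = {4, 6, 7, 9, 10, 11, 12, 13}
B ∪ A = {1, 2, 3, 4, 5, 6, 7, 8, 9, 10, 11, 12, 13}
(E Δ (D ∪ C)) ∪ (B ∪ A) = {1, 2, 3, 4, 5, 6, 7, 8, 9, 10, 11, 12, 13}
3 lies in both, so they are not disjoint.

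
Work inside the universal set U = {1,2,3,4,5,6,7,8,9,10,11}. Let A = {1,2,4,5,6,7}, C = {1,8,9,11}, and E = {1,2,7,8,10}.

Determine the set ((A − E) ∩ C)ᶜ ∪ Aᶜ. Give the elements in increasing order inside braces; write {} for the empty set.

{1,2,3,4,5,6,7,8,9,10,11}

A − E = {4,5,6}
(A − E) ∩ C = {}
((A − E) ∩ C)ᶜ = {1,2,3,4,5,6,7,8,9,10,11}
Aᶜ = {3,8,9,10,11}
((A − E) ∩ C)ᶜ ∪ Aᶜ = {1,2,3,4,5,6,7,8,9,10,11}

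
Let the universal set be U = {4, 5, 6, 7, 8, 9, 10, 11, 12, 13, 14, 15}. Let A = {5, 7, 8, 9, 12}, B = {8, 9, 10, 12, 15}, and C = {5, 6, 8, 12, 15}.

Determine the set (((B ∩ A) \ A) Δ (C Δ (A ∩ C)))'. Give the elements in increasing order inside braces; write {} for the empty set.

B ∩ A = {8, 9, 12}
(B ∩ A) \ A = {}
A ∩ C = {5, 8, 12}
C Δ (A ∩ C) = {6, 15}
((B ∩ A) \ A) Δ (C Δ (A ∩ C)) = {6, 15}
(((B ∩ A) \ A) Δ (C Δ (A ∩ C)))' = {4, 5, 7, 8, 9, 10, 11, 12, 13, 14}

{4, 5, 7, 8, 9, 10, 11, 12, 13, 14}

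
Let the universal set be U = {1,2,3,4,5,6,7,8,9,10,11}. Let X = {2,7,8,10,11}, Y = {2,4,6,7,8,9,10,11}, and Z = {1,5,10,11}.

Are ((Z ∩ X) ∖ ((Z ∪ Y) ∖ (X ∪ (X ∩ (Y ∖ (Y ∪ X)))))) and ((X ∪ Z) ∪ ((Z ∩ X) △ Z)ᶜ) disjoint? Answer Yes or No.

No

Z ∩ X = {10,11}
Z ∪ Y = {1,2,4,5,6,7,8,9,10,11}
Y ∪ X = {2,4,6,7,8,9,10,11}
Y ∖ (Y ∪ X) = {}
X ∩ (Y ∖ (Y ∪ X)) = {}
X ∪ (X ∩ (Y ∖ (Y ∪ X))) = {2,7,8,10,11}
(Z ∪ Y) ∖ (X ∪ (X ∩ (Y ∖ (Y ∪ X)))) = {1,4,5,6,9}
(Z ∩ X) ∖ ((Z ∪ Y) ∖ (X ∪ (X ∩ (Y ∖ (Y ∪ X))))) = {10,11}
X ∪ Z = {1,2,5,7,8,10,11}
(Z ∩ X) △ Z = {1,5}
((Z ∩ X) △ Z)ᶜ = {2,3,4,6,7,8,9,10,11}
(X ∪ Z) ∪ ((Z ∩ X) △ Z)ᶜ = {1,2,3,4,5,6,7,8,9,10,11}
10 lies in both, so they are not disjoint.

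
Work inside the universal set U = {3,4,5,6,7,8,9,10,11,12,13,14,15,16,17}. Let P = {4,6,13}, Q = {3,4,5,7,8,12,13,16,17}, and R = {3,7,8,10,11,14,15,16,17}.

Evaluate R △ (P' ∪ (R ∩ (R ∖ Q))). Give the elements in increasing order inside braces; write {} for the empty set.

{5,9,12}

P' = {3,5,7,8,9,10,11,12,14,15,16,17}
R ∖ Q = {10,11,14,15}
R ∩ (R ∖ Q) = {10,11,14,15}
P' ∪ (R ∩ (R ∖ Q)) = {3,5,7,8,9,10,11,12,14,15,16,17}
R △ (P' ∪ (R ∩ (R ∖ Q))) = {5,9,12}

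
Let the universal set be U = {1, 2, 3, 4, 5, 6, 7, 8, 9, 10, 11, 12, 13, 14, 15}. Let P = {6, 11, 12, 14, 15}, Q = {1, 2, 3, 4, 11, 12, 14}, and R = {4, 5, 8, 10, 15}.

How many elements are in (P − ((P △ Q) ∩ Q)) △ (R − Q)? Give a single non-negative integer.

7

P △ Q = {1, 2, 3, 4, 6, 15}
(P △ Q) ∩ Q = {1, 2, 3, 4}
P − ((P △ Q) ∩ Q) = {6, 11, 12, 14, 15}
R − Q = {5, 8, 10, 15}
(P − ((P △ Q) ∩ Q)) △ (R − Q) = {5, 6, 8, 10, 11, 12, 14}
|(P − ((P △ Q) ∩ Q)) △ (R − Q)| = 7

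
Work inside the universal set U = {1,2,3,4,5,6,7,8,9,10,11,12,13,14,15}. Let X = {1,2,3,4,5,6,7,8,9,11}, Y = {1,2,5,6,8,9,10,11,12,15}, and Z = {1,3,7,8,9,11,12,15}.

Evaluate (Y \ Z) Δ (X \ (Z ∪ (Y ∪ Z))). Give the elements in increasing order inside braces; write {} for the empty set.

Y \ Z = {2,5,6,10}
Y ∪ Z = {1,2,3,5,6,7,8,9,10,11,12,15}
Z ∪ (Y ∪ Z) = {1,2,3,5,6,7,8,9,10,11,12,15}
X \ (Z ∪ (Y ∪ Z)) = {4}
(Y \ Z) Δ (X \ (Z ∪ (Y ∪ Z))) = {2,4,5,6,10}

{2,4,5,6,10}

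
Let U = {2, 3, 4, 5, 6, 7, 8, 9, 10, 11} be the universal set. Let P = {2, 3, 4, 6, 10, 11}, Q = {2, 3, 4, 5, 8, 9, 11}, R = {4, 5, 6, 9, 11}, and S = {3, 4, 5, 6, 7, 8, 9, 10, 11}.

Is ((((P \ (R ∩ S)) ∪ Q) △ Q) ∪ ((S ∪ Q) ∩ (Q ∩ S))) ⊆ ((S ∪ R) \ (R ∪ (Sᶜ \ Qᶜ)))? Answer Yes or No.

No

R ∩ S = {4, 5, 6, 9, 11}
P \ (R ∩ S) = {2, 3, 10}
(P \ (R ∩ S)) ∪ Q = {2, 3, 4, 5, 8, 9, 10, 11}
((P \ (R ∩ S)) ∪ Q) △ Q = {10}
S ∪ Q = {2, 3, 4, 5, 6, 7, 8, 9, 10, 11}
Q ∩ S = {3, 4, 5, 8, 9, 11}
(S ∪ Q) ∩ (Q ∩ S) = {3, 4, 5, 8, 9, 11}
(((P \ (R ∩ S)) ∪ Q) △ Q) ∪ ((S ∪ Q) ∩ (Q ∩ S)) = {3, 4, 5, 8, 9, 10, 11}
S ∪ R = {3, 4, 5, 6, 7, 8, 9, 10, 11}
Sᶜ = {2}
Qᶜ = {6, 7, 10}
Sᶜ \ Qᶜ = {2}
R ∪ (Sᶜ \ Qᶜ) = {2, 4, 5, 6, 9, 11}
(S ∪ R) \ (R ∪ (Sᶜ \ Qᶜ)) = {3, 7, 8, 10}
4 ∈ (((P \ (R ∩ S)) ∪ Q) △ Q) ∪ ((S ∪ Q) ∩ (Q ∩ S)) but 4 ∉ (S ∪ R) \ (R ∪ (Sᶜ \ Qᶜ)), so the inclusion fails.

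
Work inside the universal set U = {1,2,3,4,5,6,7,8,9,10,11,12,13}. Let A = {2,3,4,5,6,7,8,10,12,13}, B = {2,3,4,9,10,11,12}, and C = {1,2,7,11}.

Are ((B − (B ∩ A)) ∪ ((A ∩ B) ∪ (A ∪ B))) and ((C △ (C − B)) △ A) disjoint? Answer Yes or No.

B ∩ A = {2,3,4,10,12}
B − (B ∩ A) = {9,11}
A ∩ B = {2,3,4,10,12}
A ∪ B = {2,3,4,5,6,7,8,9,10,11,12,13}
(A ∩ B) ∪ (A ∪ B) = {2,3,4,5,6,7,8,9,10,11,12,13}
(B − (B ∩ A)) ∪ ((A ∩ B) ∪ (A ∪ B)) = {2,3,4,5,6,7,8,9,10,11,12,13}
C − B = {1,7}
C △ (C − B) = {2,11}
(C △ (C − B)) △ A = {3,4,5,6,7,8,10,11,12,13}
3 lies in both, so they are not disjoint.

No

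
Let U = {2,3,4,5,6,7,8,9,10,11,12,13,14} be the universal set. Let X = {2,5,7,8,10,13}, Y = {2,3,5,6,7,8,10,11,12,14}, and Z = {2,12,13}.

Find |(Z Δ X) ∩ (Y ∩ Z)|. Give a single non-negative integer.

1

Z Δ X = {5,7,8,10,12}
Y ∩ Z = {2,12}
(Z Δ X) ∩ (Y ∩ Z) = {12}
|(Z Δ X) ∩ (Y ∩ Z)| = 1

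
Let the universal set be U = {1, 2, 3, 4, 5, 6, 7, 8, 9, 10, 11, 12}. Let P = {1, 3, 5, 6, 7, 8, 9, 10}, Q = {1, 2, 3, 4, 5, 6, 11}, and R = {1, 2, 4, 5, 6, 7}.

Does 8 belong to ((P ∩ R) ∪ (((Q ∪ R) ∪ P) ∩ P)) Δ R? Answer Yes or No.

Yes

8 ∈ P and 8 ∉ R, so 8 ∉ P ∩ R
8 ∉ Q and 8 ∉ R, so 8 ∉ Q ∪ R
8 ∉ (Q ∪ R) and 8 ∈ P, so 8 ∈ (Q ∪ R) ∪ P
8 ∈ ((Q ∪ R) ∪ P) and 8 ∈ P, so 8 ∈ ((Q ∪ R) ∪ P) ∩ P
8 ∉ (P ∩ R) and 8 ∈ (((Q ∪ R) ∪ P) ∩ P), so 8 ∈ (P ∩ R) ∪ (((Q ∪ R) ∪ P) ∩ P)
8 ∈ ((P ∩ R) ∪ (((Q ∪ R) ∪ P) ∩ P)) and 8 ∉ R, so 8 ∈ ((P ∩ R) ∪ (((Q ∪ R) ∪ P) ∩ P)) Δ R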